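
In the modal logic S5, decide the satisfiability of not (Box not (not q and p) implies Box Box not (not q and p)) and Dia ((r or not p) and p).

No, unsatisfiable

1. not (Box not (not q and p) implies Box Box not (not q and p)) and Dia ((r or not p) and p), u
2. not (Box not (not q and p) implies Box Box not (not q and p)), u   [and-rule on 1]
3. Dia ((r or not p) and p), u   [and-rule on 1]
4. Box not (not q and p), u   [neg-implies-rule on 2]
5. not Box Box not (not q and p), u   [neg-implies-rule on 2]
6. not (not q and p), u   [Box-rule on 4 via uRu]
7. not p, u   [neg-and-rule on 6 (branches; this branch)]
8. (r or not p) and p, v   [Dia-rule on 3: fresh world v, uRv]
9. r or not p, v   [and-rule on 8]
10. p, v   [and-rule on 8]
11. not (not q and p), v   [Box-rule on 4 via uRv]
12. r, v   [or-rule on 9 (branches; this branch)]
13. q, v   [neg-and-rule on 11 (branches; this branch)]
14. not Box not (not q and p), w   [neg-Box-rule on 5: fresh world w, uRw]
15. not (not q and p), w   [Box-rule on 4 via uRw]
16. not p, w   [neg-and-rule on 15 (branches; this branch)]
17. not q and p, x   [neg-Box-rule on 14: fresh world x, wRx]
18. not q, x   [and-rule on 17]
19. p, x   [and-rule on 17]
20. not (not q and p), x   [Box-rule on 4 via uRx]
21. not p, x   [neg-and-rule on 20 (branches; this branch)]
Accessibility: uRu, uRv, uRw, uRx, vRu, vRv, vRw, vRx, wRu, wRv, wRw, wRx, xRu, xRv, xRw, xRx
Branch closes: p and not p both at x.
(One branch shown.) All branches close.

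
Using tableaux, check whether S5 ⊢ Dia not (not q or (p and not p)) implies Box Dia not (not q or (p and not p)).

Tableau for the negation not (Dia not (not q or (p and not p)) implies Box Dia not (not q or (p and not p))):
1. not (Dia not (not q or (p and not p)) implies Box Dia not (not q or (p and not p))), u
2. Dia not (not q or (p and not p)), u
3. not Box Dia not (not q or (p and not p)), u
4. not (not q or (p and not p)), v
5. q, v
6. not (p and not p), v
7. p, v
8. not Dia not (not q or (p and not p)), w
9. not q or (p and not p), u
10. not q or (p and not p), v
11. not q or (p and not p), w
12. not q, u
13. p and not p, v
14. not p, v
Accessibility: uRu, uRv, uRw, vRu, vRv, vRw, wRu, wRv, wRw
Branch closes: p and not p both at v.
All branches of the negation close; one closing branch shown above.

Valid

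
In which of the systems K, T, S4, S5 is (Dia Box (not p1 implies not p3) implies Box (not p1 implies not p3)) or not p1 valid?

S4-tableau for the negation not ((Dia Box (not p1 implies not p3) implies Box (not p1 implies not p3)) or not p1):
1. not ((Dia Box (not p1 implies not p3) implies Box (not p1 implies not p3)) or not p1), 0
2. not (Dia Box (not p1 implies not p3) implies Box (not p1 implies not p3)), 0   [neg-or-rule on 1]
3. p1, 0   [neg-or-rule on 1]
4. Dia Box (not p1 implies not p3), 0   [neg-implies-rule on 2]
5. not Box (not p1 implies not p3), 0   [neg-implies-rule on 2]
6. Box (not p1 implies not p3), 1   [Dia-rule on 4: fresh world 1, 0R1]
7. not p1 implies not p3, 1   [Box-rule on 6 via 1R1]
8. not p3, 1   [implies-rule on 7 (branches; this branch)]
9. not (not p1 implies not p3), 2   [neg-Box-rule on 5: fresh world 2, 0R2]
10. not p1, 2   [neg-implies-rule on 9]
11. p3, 2   [neg-implies-rule on 9]
Accessibility: 0R0, 0R1, 0R2, 1R1, 2R2
Complete open branch: countermodel on an S4-frame, so not valid in S4, nor in K, T (the same frame is also a K-frame and a T-frame).
S5-tableau for the negation not ((Dia Box (not p1 implies not p3) implies Box (not p1 implies not p3)) or not p1):
1. not ((Dia Box (not p1 implies not p3) implies Box (not p1 implies not p3)) or not p1), 0
2. not (Dia Box (not p1 implies not p3) implies Box (not p1 implies not p3)), 0   [neg-or-rule on 1]
3. p1, 0   [neg-or-rule on 1]
4. Dia Box (not p1 implies not p3), 0   [neg-implies-rule on 2]
5. not Box (not p1 implies not p3), 0   [neg-implies-rule on 2]
6. Box (not p1 implies not p3), 1   [Dia-rule on 4: fresh world 1, 0R1]
7. not p1 implies not p3, 0   [Box-rule on 6 via 1R0]
8. not p1 implies not p3, 1   [Box-rule on 6 via 1R1]
9. not p3, 0   [implies-rule on 7 (branches; this branch)]
10. not p3, 1   [implies-rule on 8 (branches; this branch)]
11. not (not p1 implies not p3), 2   [neg-Box-rule on 5: fresh world 2, 0R2]
12. not p1, 2   [neg-implies-rule on 11]
13. p3, 2   [neg-implies-rule on 11]
14. not p1 implies not p3, 2   [Box-rule on 6 via 1R2]
15. not p3, 2   [implies-rule on 14 (branches; this branch)]
Accessibility: 0R0, 0R1, 0R2, 1R0, 1R1, 1R2, 2R0, 2R1, 2R2
Branch closes: p3 and not p3 both at 2.
Every branch closes (one shown): valid in S5.

S5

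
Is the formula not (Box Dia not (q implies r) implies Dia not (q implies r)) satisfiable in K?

1. not (Box Dia not (q implies r) implies Dia not (q implies r)), u
2. Box Dia not (q implies r), u
3. not Dia not (q implies r), u

Satisfiable (open branch found)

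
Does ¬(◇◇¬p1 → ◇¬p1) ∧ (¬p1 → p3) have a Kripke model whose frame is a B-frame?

1. ¬(◇◇¬p1 → ◇¬p1) ∧ (¬p1 → p3), u
2. ¬(◇◇¬p1 → ◇¬p1), u
3. ¬p1 → p3, u
4. ◇◇¬p1, u
5. ¬◇¬p1, u
6. p1, u
7. p3, u
8. ◇¬p1, v
9. p1, v
10. ¬p1, w
Accessibility: uRu, uRv, vRu, vRv, vRw, wRv, wRw

Satisfiable (open branch found)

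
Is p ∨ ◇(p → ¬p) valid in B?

Tableau for the negation ¬(p ∨ ◇(p → ¬p)):
1. ¬(p ∨ ◇(p → ¬p)), 0
2. ¬p, 0
3. ¬◇(p → ¬p), 0
4. ¬(p → ¬p), 0
5. p, 0
Accessibility: 0R0
Branch closes: p and ¬p both at 0.
All branches of the negation close; one closing branch shown above.

Valid in B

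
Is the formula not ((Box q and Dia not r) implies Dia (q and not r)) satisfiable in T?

Unsatisfiable (every branch closes)

1. not ((Box q and Dia not r) implies Dia (q and not r)), w0
2. Box q and Dia not r, w0   [neg-implies-rule on 1]
3. not Dia (q and not r), w0   [neg-implies-rule on 1]
4. Box q, w0   [and-rule on 2]
5. Dia not r, w0   [and-rule on 2]
6. not (q and not r), w0   [neg-Dia-rule on 3 via w0Rw0]
7. q, w0   [Box-rule on 4 via w0Rw0]
8. r, w0   [neg-and-rule on 6 (branches; this branch)]
9. not r, w1   [Dia-rule on 5: fresh world w1, w0Rw1]
10. not (q and not r), w1   [neg-Dia-rule on 3 via w0Rw1]
11. q, w1   [Box-rule on 4 via w0Rw1]
12. r, w1   [neg-and-rule on 10 (branches; this branch)]
Accessibility: w0Rw0, w0Rw1, w1Rw1
Branch closes: r and not r both at w1.
Every branch closes; the branch above is one of them.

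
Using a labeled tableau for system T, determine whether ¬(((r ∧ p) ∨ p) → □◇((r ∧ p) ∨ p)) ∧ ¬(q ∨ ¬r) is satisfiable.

Satisfiable

1. ¬(((r ∧ p) ∨ p) → □◇((r ∧ p) ∨ p)) ∧ ¬(q ∨ ¬r), 0
2. ¬(((r ∧ p) ∨ p) → □◇((r ∧ p) ∨ p)), 0   [∧-rule on 1]
3. ¬(q ∨ ¬r), 0   [∧-rule on 1]
4. (r ∧ p) ∨ p, 0   [¬→-rule on 2]
5. ¬□◇((r ∧ p) ∨ p), 0   [¬→-rule on 2]
6. ¬q, 0   [¬∨-rule on 3]
7. r, 0   [¬∨-rule on 3]
8. p, 0   [∨-rule on 4 (branches; this branch)]
9. ¬◇((r ∧ p) ∨ p), 1   [¬□-rule on 5: fresh world 1, 0R1]
10. ¬((r ∧ p) ∨ p), 1   [¬◇-rule on 9 via 1R1]
11. ¬(r ∧ p), 1   [¬∨-rule on 10]
12. ¬p, 1   [¬∨-rule on 10]
Accessibility: 0R0, 0R1, 1R1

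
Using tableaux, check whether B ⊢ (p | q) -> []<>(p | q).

Yes, valid

Tableau for the negation ~((p | q) -> []<>(p | q)):
1. ~((p | q) -> []<>(p | q)), w0
2. p | q, w0
3. ~[]<>(p | q), w0
4. q, w0
5. ~<>(p | q), w1
6. ~(p | q), w0
7. ~p, w0
8. ~q, w0
Accessibility: w0Rw0, w0Rw1, w1Rw0, w1Rw1
Branch closes: q and ~q both at w0.
Every branch of the negation's tableau closes; the branch above is one of them.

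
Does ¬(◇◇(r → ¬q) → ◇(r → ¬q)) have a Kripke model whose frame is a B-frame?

1. ¬(◇◇(r → ¬q) → ◇(r → ¬q)), u
2. ◇◇(r → ¬q), u
3. ¬◇(r → ¬q), u
4. ¬(r → ¬q), u
5. r, u
6. q, u
7. ◇(r → ¬q), v
8. ¬(r → ¬q), v
9. r, v
10. q, v
11. r → ¬q, w
12. ¬q, w
Accessibility: uRu, uRv, vRu, vRv, vRw, wRv, wRw

Satisfiable (open branch found)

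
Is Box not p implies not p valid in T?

Tableau for the negation not (Box not p implies not p):
1. not (Box not p implies not p), u
2. Box not p, u   [neg-implies-rule on 1]
3. p, u   [neg-implies-rule on 1]
4. not p, u   [Box-rule on 2 via uRu]
Accessibility: uRu
Branch closes: p and not p both at u.
Every branch of the negation's tableau closes; the branch above is one of them.

Valid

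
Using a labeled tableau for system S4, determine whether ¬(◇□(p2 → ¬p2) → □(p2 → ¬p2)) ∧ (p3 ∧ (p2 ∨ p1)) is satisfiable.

Yes, satisfiable

1. ¬(◇□(p2 → ¬p2) → □(p2 → ¬p2)) ∧ (p3 ∧ (p2 ∨ p1)), u
2. ¬(◇□(p2 → ¬p2) → □(p2 → ¬p2)), u
3. p3 ∧ (p2 ∨ p1), u
4. ◇□(p2 → ¬p2), u
5. ¬□(p2 → ¬p2), u
6. p3, u
7. p2 ∨ p1, u
8. p1, u
9. □(p2 → ¬p2), v
10. p2 → ¬p2, v
11. ¬p2, v
12. ¬(p2 → ¬p2), w
13. p2, w
Accessibility: uRu, uRv, uRw, vRv, wRw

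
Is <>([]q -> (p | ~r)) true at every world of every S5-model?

Invalid (countermodel exists)

Tableau for the negation ~<>([]q -> (p | ~r)):
1. ~<>([]q -> (p | ~r)), 0
2. ~([]q -> (p | ~r)), 0
3. []q, 0
4. ~(p | ~r), 0
5. ~p, 0
6. r, 0
7. q, 0
Accessibility: 0R0
The negation has an open branch (countermodel exists).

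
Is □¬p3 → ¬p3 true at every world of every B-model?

Tableau for the negation ¬(□¬p3 → ¬p3):
1. ¬(□¬p3 → ¬p3), w0
2. □¬p3, w0
3. p3, w0
4. ¬p3, w0
Accessibility: w0Rw0
Branch closes: p3 and ¬p3 both at w0.
All branches of the negation close; one closing branch shown above.

Valid in B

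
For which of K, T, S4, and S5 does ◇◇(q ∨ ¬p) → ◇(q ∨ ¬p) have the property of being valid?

S4, S5

S4-tableau for the negation ¬(◇◇(q ∨ ¬p) → ◇(q ∨ ¬p)):
1. ¬(◇◇(q ∨ ¬p) → ◇(q ∨ ¬p)), u
2. ◇◇(q ∨ ¬p), u
3. ¬◇(q ∨ ¬p), u
4. ¬(q ∨ ¬p), u
5. ¬q, u
6. p, u
7. ◇(q ∨ ¬p), v
8. ¬(q ∨ ¬p), v
9. ¬q, v
10. p, v
11. q ∨ ¬p, w
12. ¬(q ∨ ¬p), w
13. ¬q, w
14. p, w
15. ¬p, w
Accessibility: uRu, uRv, uRw, vRv, vRw, wRw
Branch closes: p and ¬p both at w.
Every branch closes (one shown): valid in S4, hence also in S5 (every theorem of S4 is a theorem of S5).
T-tableau for the negation ¬(◇◇(q ∨ ¬p) → ◇(q ∨ ¬p)):
1. ¬(◇◇(q ∨ ¬p) → ◇(q ∨ ¬p)), u
2. ◇◇(q ∨ ¬p), u
3. ¬◇(q ∨ ¬p), u
4. ¬(q ∨ ¬p), u
5. ¬q, u
6. p, u
7. ◇(q ∨ ¬p), v
8. ¬(q ∨ ¬p), v
9. ¬q, v
10. p, v
11. q ∨ ¬p, w
12. ¬p, w
Accessibility: uRu, uRv, vRv, vRw, wRw
Complete open branch: countermodel on a T-frame, so not valid in T, nor in K (the same frame is also a K-frame).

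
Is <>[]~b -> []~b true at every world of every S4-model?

Not valid

Tableau for the negation ~(<>[]~b -> []~b):
1. ~(<>[]~b -> []~b), w0
2. <>[]~b, w0   [~->-rule on 1]
3. ~[]~b, w0   [~->-rule on 1]
4. []~b, w1   [<>-rule on 2: fresh world w1, w0Rw1]
5. ~b, w1   [[]-rule on 4 via w1Rw1]
6. b, w2   [~[]-rule on 3: fresh world w2, w0Rw2]
Accessibility: w0Rw0, w0Rw1, w0Rw2, w1Rw1, w2Rw2
The negation has an open branch (countermodel exists).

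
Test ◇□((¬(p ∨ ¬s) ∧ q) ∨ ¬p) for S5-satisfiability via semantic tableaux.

Yes, satisfiable

1. ◇□((¬(p ∨ ¬s) ∧ q) ∨ ¬p), u
2. □((¬(p ∨ ¬s) ∧ q) ∨ ¬p), v
3. (¬(p ∨ ¬s) ∧ q) ∨ ¬p, u
4. (¬(p ∨ ¬s) ∧ q) ∨ ¬p, v
5. ¬p, u
6. ¬p, v
Accessibility: uRu, uRv, vRu, vRv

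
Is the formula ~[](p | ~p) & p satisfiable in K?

No, unsatisfiable

1. ~[](p | ~p) & p, w0
2. ~[](p | ~p), w0
3. p, w0
4. ~(p | ~p), w1
5. ~p, w1
6. p, w1
Accessibility: w0Rw1
Branch closes: p and ~p both at w1.
Every branch closes; the branch above is one of them.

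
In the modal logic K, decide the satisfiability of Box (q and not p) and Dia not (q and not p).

1. Box (q and not p) and Dia not (q and not p), w0
2. Box (q and not p), w0
3. Dia not (q and not p), w0
4. not (q and not p), w1
5. q and not p, w1
6. q, w1
7. not p, w1
8. p, w1
Accessibility: w0Rw1
Branch closes: p and not p both at w1.
Every branch closes; the branch above is one of them.

Unsatisfiable (every branch closes)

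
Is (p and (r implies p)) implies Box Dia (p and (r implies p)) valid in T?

Tableau for the negation not ((p and (r implies p)) implies Box Dia (p and (r implies p))):
1. not ((p and (r implies p)) implies Box Dia (p and (r implies p))), 0
2. p and (r implies p), 0   [neg-implies-rule on 1]
3. not Box Dia (p and (r implies p)), 0   [neg-implies-rule on 1]
4. p, 0   [and-rule on 2]
5. r implies p, 0   [and-rule on 2]
6. not Dia (p and (r implies p)), 1   [neg-Box-rule on 3: fresh world 1, 0R1]
7. not (p and (r implies p)), 1   [neg-Dia-rule on 6 via 1R1]
8. not (r implies p), 1   [neg-and-rule on 7 (branches; this branch)]
9. r, 1   [neg-implies-rule on 8]
10. not p, 1   [neg-implies-rule on 8]
Accessibility: 0R0, 0R1, 1R1
The negation has an open branch (countermodel exists).

No, not valid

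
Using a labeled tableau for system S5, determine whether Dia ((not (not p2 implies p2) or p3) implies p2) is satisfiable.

1. Dia ((not (not p2 implies p2) or p3) implies p2), u
2. (not (not p2 implies p2) or p3) implies p2, v   [Dia-rule on 1: fresh world v, uRv]
3. p2, v   [implies-rule on 2 (branches; this branch)]
Accessibility: uRu, uRv, vRu, vRv

Yes, satisfiable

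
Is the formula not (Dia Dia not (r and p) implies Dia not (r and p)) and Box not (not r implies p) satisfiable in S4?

Unsatisfiable

1. not (Dia Dia not (r and p) implies Dia not (r and p)) and Box not (not r implies p), 0
2. not (Dia Dia not (r and p) implies Dia not (r and p)), 0   [and-rule on 1]
3. Box not (not r implies p), 0   [and-rule on 1]
4. Dia Dia not (r and p), 0   [neg-implies-rule on 2]
5. not Dia not (r and p), 0   [neg-implies-rule on 2]
6. not (not r implies p), 0   [Box-rule on 3 via 0R0]
7. not r, 0   [neg-implies-rule on 6]
8. not p, 0   [neg-implies-rule on 6]
9. r and p, 0   [neg-Dia-rule on 5 via 0R0]
10. r, 0   [and-rule on 9]
11. p, 0   [and-rule on 9]
Accessibility: 0R0
Branch closes: r and not r both at 0.
All branches of the tableau close; one closing branch shown above.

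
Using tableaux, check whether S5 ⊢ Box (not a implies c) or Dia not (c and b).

Tableau for the negation not (Box (not a implies c) or Dia not (c and b)):
1. not (Box (not a implies c) or Dia not (c and b)), u
2. not Box (not a implies c), u   [neg-or-rule on 1]
3. not Dia not (c and b), u   [neg-or-rule on 1]
4. c and b, u   [neg-Dia-rule on 3 via uRu]
5. c, u   [and-rule on 4]
6. b, u   [and-rule on 4]
7. not (not a implies c), v   [neg-Box-rule on 2: fresh world v, uRv]
8. not a, v   [neg-implies-rule on 7]
9. not c, v   [neg-implies-rule on 7]
10. c and b, v   [neg-Dia-rule on 3 via uRv]
11. c, v   [and-rule on 10]
12. b, v   [and-rule on 10]
Accessibility: uRu, uRv, vRu, vRv
Branch closes: c and not c both at v.
All branches of the negation close; one closing branch shown above.

Valid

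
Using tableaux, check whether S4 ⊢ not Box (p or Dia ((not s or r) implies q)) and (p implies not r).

Tableau for the negation not (not Box (p or Dia ((not s or r) implies q)) and (p implies not r)):
1. not (not Box (p or Dia ((not s or r) implies q)) and (p implies not r)), 0
2. not (p implies not r), 0
3. p, 0
4. r, 0
Accessibility: 0R0
The negation has an open branch (countermodel exists).

No, not valid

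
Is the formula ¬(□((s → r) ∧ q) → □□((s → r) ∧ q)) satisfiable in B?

1. ¬(□((s → r) ∧ q) → □□((s → r) ∧ q)), w0
2. □((s → r) ∧ q), w0
3. ¬□□((s → r) ∧ q), w0
4. (s → r) ∧ q, w0
5. s → r, w0
6. q, w0
7. r, w0
8. ¬□((s → r) ∧ q), w1
9. (s → r) ∧ q, w1
10. s → r, w1
11. q, w1
12. r, w1
13. ¬((s → r) ∧ q), w2
14. ¬q, w2
Accessibility: w0Rw0, w0Rw1, w1Rw0, w1Rw1, w1Rw2, w2Rw1, w2Rw2

Satisfiable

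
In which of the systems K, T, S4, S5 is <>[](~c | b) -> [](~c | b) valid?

S5

S4-tableau for the negation ~(<>[](~c | b) -> [](~c | b)):
1. ~(<>[](~c | b) -> [](~c | b)), w0
2. <>[](~c | b), w0
3. ~[](~c | b), w0
4. [](~c | b), w1
5. ~c | b, w1
6. b, w1
7. ~(~c | b), w2
8. c, w2
9. ~b, w2
Accessibility: w0Rw0, w0Rw1, w0Rw2, w1Rw1, w2Rw2
Complete open branch: countermodel on an S4-frame, so not valid in S4, nor in K, T (the same frame is also a K-frame and a T-frame).
S5-tableau for the negation ~(<>[](~c | b) -> [](~c | b)):
1. ~(<>[](~c | b) -> [](~c | b)), w0
2. <>[](~c | b), w0
3. ~[](~c | b), w0
4. [](~c | b), w1
5. ~c | b, w0
6. ~c | b, w1
7. b, w0
8. b, w1
9. ~(~c | b), w2
10. c, w2
11. ~b, w2
12. ~c | b, w2
13. b, w2
Accessibility: w0Rw0, w0Rw1, w0Rw2, w1Rw0, w1Rw1, w1Rw2, w2Rw0, w2Rw1, w2Rw2
Branch closes: b and ~b both at w2.
Every branch closes (one shown): valid in S5.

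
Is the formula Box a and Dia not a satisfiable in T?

1. Box a and Dia not a, u
2. Box a, u
3. Dia not a, u
4. a, u
5. not a, v
6. a, v
Accessibility: uRu, uRv, vRv
Branch closes: a and not a both at v.
All branches of the tableau close; one closing branch shown above.

Unsatisfiable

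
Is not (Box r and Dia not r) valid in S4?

Valid in S4

Tableau for the negation Box r and Dia not r:
1. Box r and Dia not r, 0
2. Box r, 0   [and-rule on 1]
3. Dia not r, 0   [and-rule on 1]
4. r, 0   [Box-rule on 2 via 0R0]
5. not r, 1   [Dia-rule on 3: fresh world 1, 0R1]
6. r, 1   [Box-rule on 2 via 0R1]
Accessibility: 0R0, 0R1, 1R1
Branch closes: r and not r both at 1.
All branches of the negation close; one closing branch shown above.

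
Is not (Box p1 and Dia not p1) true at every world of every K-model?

Tableau for the negation Box p1 and Dia not p1:
1. Box p1 and Dia not p1, w0
2. Box p1, w0
3. Dia not p1, w0
4. not p1, w1
5. p1, w1
Accessibility: w0Rw1
Branch closes: p1 and not p1 both at w1.
All branches of the negation close; one closing branch shown above.

Valid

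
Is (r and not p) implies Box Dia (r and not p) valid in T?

Invalid (countermodel exists)

Tableau for the negation not ((r and not p) implies Box Dia (r and not p)):
1. not ((r and not p) implies Box Dia (r and not p)), 0
2. r and not p, 0
3. not Box Dia (r and not p), 0
4. r, 0
5. not p, 0
6. not Dia (r and not p), 1
7. not (r and not p), 1
8. p, 1
Accessibility: 0R0, 0R1, 1R1
The negation has an open branch (countermodel exists).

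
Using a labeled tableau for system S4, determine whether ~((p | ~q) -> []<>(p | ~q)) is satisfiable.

Satisfiable

1. ~((p | ~q) -> []<>(p | ~q)), w0
2. p | ~q, w0
3. ~[]<>(p | ~q), w0
4. ~q, w0
5. ~<>(p | ~q), w1
6. ~(p | ~q), w1
7. ~p, w1
8. q, w1
Accessibility: w0Rw0, w0Rw1, w1Rw1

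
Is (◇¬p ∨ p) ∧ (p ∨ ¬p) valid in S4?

Tableau for the negation ¬((◇¬p ∨ p) ∧ (p ∨ ¬p)):
1. ¬((◇¬p ∨ p) ∧ (p ∨ ¬p)), u
2. ¬(◇¬p ∨ p), u
3. ¬◇¬p, u
4. ¬p, u
5. p, u
Accessibility: uRu
Branch closes: p and ¬p both at u.
All branches of the negation close; one closing branch shown above.

Valid in S4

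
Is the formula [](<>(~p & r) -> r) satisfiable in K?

1. [](<>(~p & r) -> r), u

Yes, satisfiable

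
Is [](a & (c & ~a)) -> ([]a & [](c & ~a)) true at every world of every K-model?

Tableau for the negation ~([](a & (c & ~a)) -> ([]a & [](c & ~a))):
1. ~([](a & (c & ~a)) -> ([]a & [](c & ~a))), w0
2. [](a & (c & ~a)), w0
3. ~([]a & [](c & ~a)), w0
4. ~[](c & ~a), w0
5. ~(c & ~a), w1
6. a & (c & ~a), w1
7. a, w1
8. c & ~a, w1
9. c, w1
10. ~a, w1
Accessibility: w0Rw1
Branch closes: a and ~a both at w1.
Every branch of the negation's tableau closes; the branch above is one of them.

Valid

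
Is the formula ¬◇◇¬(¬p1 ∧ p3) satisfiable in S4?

1. ¬◇◇¬(¬p1 ∧ p3), 0
2. ¬◇¬(¬p1 ∧ p3), 0
3. ¬p1 ∧ p3, 0
4. ¬p1, 0
5. p3, 0
Accessibility: 0R0

Yes, satisfiable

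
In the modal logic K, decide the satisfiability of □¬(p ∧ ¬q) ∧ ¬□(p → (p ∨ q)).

1. □¬(p ∧ ¬q) ∧ ¬□(p → (p ∨ q)), 0
2. □¬(p ∧ ¬q), 0
3. ¬□(p → (p ∨ q)), 0
4. ¬(p → (p ∨ q)), 1
5. p, 1
6. ¬(p ∨ q), 1
7. ¬p, 1
8. ¬q, 1
Accessibility: 0R1
Branch closes: p and ¬p both at 1.
(One branch shown.) All branches close.

Unsatisfiable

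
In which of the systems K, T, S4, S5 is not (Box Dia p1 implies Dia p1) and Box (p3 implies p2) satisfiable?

K-tableau for the formula:
1. not (Box Dia p1 implies Dia p1) and Box (p3 implies p2), w0
2. not (Box Dia p1 implies Dia p1), w0
3. Box (p3 implies p2), w0
4. Box Dia p1, w0
5. not Dia p1, w0
Complete open branch: satisfiable in K.
T-tableau for the formula:
1. not (Box Dia p1 implies Dia p1) and Box (p3 implies p2), w0
2. not (Box Dia p1 implies Dia p1), w0
3. Box (p3 implies p2), w0
4. Box Dia p1, w0
5. not Dia p1, w0
6. p3 implies p2, w0
7. Dia p1, w0
8. not p1, w0
9. p2, w0
10. p1, w1
11. p3 implies p2, w1
12. Dia p1, w1
13. not p1, w1
Accessibility: w0Rw0, w0Rw1, w1Rw1
Branch closes: p1 and not p1 both at w1.
Every branch closes (one shown): unsatisfiable in T, hence also in S4, S5 (every S4/S5-frame is a T-frame).

K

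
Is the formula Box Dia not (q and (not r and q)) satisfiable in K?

1. Box Dia not (q and (not r and q)), 0

Yes, satisfiable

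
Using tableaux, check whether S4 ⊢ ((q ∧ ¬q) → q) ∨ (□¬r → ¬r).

Tableau for the negation ¬(((q ∧ ¬q) → q) ∨ (□¬r → ¬r)):
1. ¬(((q ∧ ¬q) → q) ∨ (□¬r → ¬r)), u
2. ¬((q ∧ ¬q) → q), u
3. ¬(□¬r → ¬r), u
4. q ∧ ¬q, u
5. ¬q, u
6. □¬r, u
7. r, u
8. q, u
Accessibility: uRu
Branch closes: q and ¬q both at u.
All branches of the negation close; one closing branch shown above.

Valid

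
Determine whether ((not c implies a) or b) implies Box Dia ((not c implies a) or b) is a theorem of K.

No, not valid

Tableau for the negation not (((not c implies a) or b) implies Box Dia ((not c implies a) or b)):
1. not (((not c implies a) or b) implies Box Dia ((not c implies a) or b)), w0
2. (not c implies a) or b, w0
3. not Box Dia ((not c implies a) or b), w0
4. b, w0
5. not Dia ((not c implies a) or b), w1
Accessibility: w0Rw1
The negation has an open branch (countermodel exists).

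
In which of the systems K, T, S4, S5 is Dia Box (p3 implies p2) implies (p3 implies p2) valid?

S5-tableau for the negation not (Dia Box (p3 implies p2) implies (p3 implies p2)):
1. not (Dia Box (p3 implies p2) implies (p3 implies p2)), w0
2. Dia Box (p3 implies p2), w0   [neg-implies-rule on 1]
3. not (p3 implies p2), w0   [neg-implies-rule on 1]
4. p3, w0   [neg-implies-rule on 3]
5. not p2, w0   [neg-implies-rule on 3]
6. Box (p3 implies p2), w1   [Dia-rule on 2: fresh world w1, w0Rw1]
7. p3 implies p2, w0   [Box-rule on 6 via w1Rw0]
8. p3 implies p2, w1   [Box-rule on 6 via w1Rw1]
9. p2, w0   [implies-rule on 7 (branches; this branch)]
Accessibility: w0Rw0, w0Rw1, w1Rw0, w1Rw1
Branch closes: p2 and not p2 both at w0.
Every branch closes (one shown): valid in S5.
S4-tableau for the negation not (Dia Box (p3 implies p2) implies (p3 implies p2)):
1. not (Dia Box (p3 implies p2) implies (p3 implies p2)), w0
2. Dia Box (p3 implies p2), w0   [neg-implies-rule on 1]
3. not (p3 implies p2), w0   [neg-implies-rule on 1]
4. p3, w0   [neg-implies-rule on 3]
5. not p2, w0   [neg-implies-rule on 3]
6. Box (p3 implies p2), w1   [Dia-rule on 2: fresh world w1, w0Rw1]
7. p3 implies p2, w1   [Box-rule on 6 via w1Rw1]
8. p2, w1   [implies-rule on 7 (branches; this branch)]
Accessibility: w0Rw0, w0Rw1, w1Rw1
Complete open branch: countermodel on an S4-frame, so not valid in S4, nor in K, T (the same frame is also a K-frame and a T-frame).

S5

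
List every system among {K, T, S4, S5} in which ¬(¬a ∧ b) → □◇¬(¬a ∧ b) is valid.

S5-tableau for the negation ¬(¬(¬a ∧ b) → □◇¬(¬a ∧ b)):
1. ¬(¬(¬a ∧ b) → □◇¬(¬a ∧ b)), w0
2. ¬(¬a ∧ b), w0
3. ¬□◇¬(¬a ∧ b), w0
4. ¬b, w0
5. ¬◇¬(¬a ∧ b), w1
6. ¬a ∧ b, w0
7. ¬a, w0
8. b, w0
Accessibility: w0Rw0, w0Rw1, w1Rw0, w1Rw1
Branch closes: b and ¬b both at w0.
Every branch closes (one shown): valid in S5.
S4-tableau for the negation ¬(¬(¬a ∧ b) → □◇¬(¬a ∧ b)):
1. ¬(¬(¬a ∧ b) → □◇¬(¬a ∧ b)), w0
2. ¬(¬a ∧ b), w0
3. ¬□◇¬(¬a ∧ b), w0
4. ¬b, w0
5. ¬◇¬(¬a ∧ b), w1
6. ¬a ∧ b, w1
7. ¬a, w1
8. b, w1
Accessibility: w0Rw0, w0Rw1, w1Rw1
Complete open branch: countermodel on an S4-frame, so not valid in S4, nor in K, T (the same frame is also a K-frame and a T-frame).

S5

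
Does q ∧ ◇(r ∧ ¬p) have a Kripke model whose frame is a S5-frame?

Yes, satisfiable

1. q ∧ ◇(r ∧ ¬p), 0
2. q, 0
3. ◇(r ∧ ¬p), 0
4. r ∧ ¬p, 1
5. r, 1
6. ¬p, 1
Accessibility: 0R0, 0R1, 1R0, 1R1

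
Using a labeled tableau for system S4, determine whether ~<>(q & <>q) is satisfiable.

Yes, satisfiable

1. ~<>(q & <>q), 0
2. ~(q & <>q), 0   [~<>-rule on 1 via 0R0]
3. ~<>q, 0   [~&-rule on 2 (branches; this branch)]
4. ~q, 0   [~<>-rule on 3 via 0R0]
Accessibility: 0R0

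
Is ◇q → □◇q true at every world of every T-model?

Tableau for the negation ¬(◇q → □◇q):
1. ¬(◇q → □◇q), 0
2. ◇q, 0
3. ¬□◇q, 0
4. q, 1
5. ¬◇q, 2
6. ¬q, 2
Accessibility: 0R0, 0R1, 0R2, 1R1, 2R2
The negation has an open branch (countermodel exists).

No, not valid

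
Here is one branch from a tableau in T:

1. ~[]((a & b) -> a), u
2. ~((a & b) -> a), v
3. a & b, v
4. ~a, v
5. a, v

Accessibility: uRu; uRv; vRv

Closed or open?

Both a and ~a appear at v.

Yes, closed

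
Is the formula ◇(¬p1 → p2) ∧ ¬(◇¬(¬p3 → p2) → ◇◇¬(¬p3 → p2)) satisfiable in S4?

1. ◇(¬p1 → p2) ∧ ¬(◇¬(¬p3 → p2) → ◇◇¬(¬p3 → p2)), 0
2. ◇(¬p1 → p2), 0   [∧-rule on 1]
3. ¬(◇¬(¬p3 → p2) → ◇◇¬(¬p3 → p2)), 0   [∧-rule on 1]
4. ◇¬(¬p3 → p2), 0   [¬→-rule on 3]
5. ¬◇◇¬(¬p3 → p2), 0   [¬→-rule on 3]
6. ¬◇¬(¬p3 → p2), 0   [¬◇-rule on 5 via 0R0]
7. ¬p3 → p2, 0   [¬◇-rule on 6 via 0R0]
8. p2, 0   [→-rule on 7 (branches; this branch)]
9. ¬p1 → p2, 1   [◇-rule on 2: fresh world 1, 0R1]
10. ¬◇¬(¬p3 → p2), 1   [¬◇-rule on 5 via 0R1]
11. ¬p3 → p2, 1   [¬◇-rule on 6 via 0R1]
12. p2, 1   [→-rule on 9 (branches; this branch)]
13. ¬(¬p3 → p2), 2   [◇-rule on 4: fresh world 2, 0R2]
14. ¬p3, 2   [¬→-rule on 13]
15. ¬p2, 2   [¬→-rule on 13]
16. ¬◇¬(¬p3 → p2), 2   [¬◇-rule on 5 via 0R2]
17. ¬p3 → p2, 2   [¬◇-rule on 6 via 0R2]
18. p2, 2   [→-rule on 17 (branches; this branch)]
Accessibility: 0R0, 0R1, 0R2, 1R1, 2R2
Branch closes: p2 and ¬p2 both at 2.
(One branch shown.) All branches close.

No, unsatisfiable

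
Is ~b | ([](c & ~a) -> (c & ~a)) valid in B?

Valid in B

Tableau for the negation ~(~b | ([](c & ~a) -> (c & ~a))):
1. ~(~b | ([](c & ~a) -> (c & ~a))), w0
2. b, w0
3. ~([](c & ~a) -> (c & ~a)), w0
4. [](c & ~a), w0
5. ~(c & ~a), w0
6. c & ~a, w0
7. c, w0
8. ~a, w0
9. a, w0
Accessibility: w0Rw0
Branch closes: a and ~a both at w0.
All branches of the negation close; one closing branch shown above.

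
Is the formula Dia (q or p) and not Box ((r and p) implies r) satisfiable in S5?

Unsatisfiable (every branch closes)

1. Dia (q or p) and not Box ((r and p) implies r), u
2. Dia (q or p), u
3. not Box ((r and p) implies r), u
4. q or p, v
5. p, v
6. not ((r and p) implies r), w
7. r and p, w
8. not r, w
9. r, w
10. p, w
Accessibility: uRu, uRv, uRw, vRu, vRv, vRw, wRu, wRv, wRw
Branch closes: r and not r both at w.
Every branch closes; the branch above is one of them.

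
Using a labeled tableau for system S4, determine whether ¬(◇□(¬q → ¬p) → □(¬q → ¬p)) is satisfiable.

Satisfiable

1. ¬(◇□(¬q → ¬p) → □(¬q → ¬p)), w0
2. ◇□(¬q → ¬p), w0
3. ¬□(¬q → ¬p), w0
4. □(¬q → ¬p), w1
5. ¬q → ¬p, w1
6. ¬p, w1
7. ¬(¬q → ¬p), w2
8. ¬q, w2
9. p, w2
Accessibility: w0Rw0, w0Rw1, w0Rw2, w1Rw1, w2Rw2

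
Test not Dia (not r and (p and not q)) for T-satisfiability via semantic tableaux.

Satisfiable

1. not Dia (not r and (p and not q)), w0
2. not (not r and (p and not q)), w0   [neg-Dia-rule on 1 via w0Rw0]
3. not (p and not q), w0   [neg-and-rule on 2 (branches; this branch)]
4. q, w0   [neg-and-rule on 3 (branches; this branch)]
Accessibility: w0Rw0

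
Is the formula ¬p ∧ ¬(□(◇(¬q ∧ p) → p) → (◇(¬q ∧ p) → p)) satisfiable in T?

Unsatisfiable (every branch closes)

1. ¬p ∧ ¬(□(◇(¬q ∧ p) → p) → (◇(¬q ∧ p) → p)), u
2. ¬p, u   [∧-rule on 1]
3. ¬(□(◇(¬q ∧ p) → p) → (◇(¬q ∧ p) → p)), u   [∧-rule on 1]
4. □(◇(¬q ∧ p) → p), u   [¬→-rule on 3]
5. ¬(◇(¬q ∧ p) → p), u   [¬→-rule on 3]
6. ◇(¬q ∧ p), u   [¬→-rule on 5]
7. ◇(¬q ∧ p) → p, u   [□-rule on 4 via uRu]
8. ¬◇(¬q ∧ p), u   [→-rule on 7 (branches; this branch)]
9. ¬(¬q ∧ p), u   [¬◇-rule on 8 via uRu]
10. ¬q ∧ p, v   [◇-rule on 6: fresh world v, uRv]
11. ¬q, v   [∧-rule on 10]
12. p, v   [∧-rule on 10]
13. ◇(¬q ∧ p) → p, v   [□-rule on 4 via uRv]
14. ¬(¬q ∧ p), v   [¬◇-rule on 8 via uRv]
15. ¬p, v   [¬∧-rule on 14 (branches; this branch)]
Accessibility: uRu, uRv, vRv
Branch closes: p and ¬p both at v.
All branches of the tableau close; one closing branch shown above.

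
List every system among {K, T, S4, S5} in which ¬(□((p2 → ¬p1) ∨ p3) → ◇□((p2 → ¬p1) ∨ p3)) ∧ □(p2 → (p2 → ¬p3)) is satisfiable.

K-tableau for the formula:
1. ¬(□((p2 → ¬p1) ∨ p3) → ◇□((p2 → ¬p1) ∨ p3)) ∧ □(p2 → (p2 → ¬p3)), w0
2. ¬(□((p2 → ¬p1) ∨ p3) → ◇□((p2 → ¬p1) ∨ p3)), w0
3. □(p2 → (p2 → ¬p3)), w0
4. □((p2 → ¬p1) ∨ p3), w0
5. ¬◇□((p2 → ¬p1) ∨ p3), w0
Complete open branch: satisfiable in K.
T-tableau for the formula:
1. ¬(□((p2 → ¬p1) ∨ p3) → ◇□((p2 → ¬p1) ∨ p3)) ∧ □(p2 → (p2 → ¬p3)), w0
2. ¬(□((p2 → ¬p1) ∨ p3) → ◇□((p2 → ¬p1) ∨ p3)), w0
3. □(p2 → (p2 → ¬p3)), w0
4. □((p2 → ¬p1) ∨ p3), w0
5. ¬◇□((p2 → ¬p1) ∨ p3), w0
6. p2 → (p2 → ¬p3), w0
7. (p2 → ¬p1) ∨ p3, w0
8. ¬□((p2 → ¬p1) ∨ p3), w0
9. p2 → ¬p3, w0
10. p2 → ¬p1, w0
11. ¬p3, w0
12. ¬p1, w0
13. ¬((p2 → ¬p1) ∨ p3), w1
14. ¬(p2 → ¬p1), w1
15. ¬p3, w1
16. p2, w1
17. p1, w1
18. p2 → (p2 → ¬p3), w1
19. (p2 → ¬p1) ∨ p3, w1
20. ¬□((p2 → ¬p1) ∨ p3), w1
21. p2 → ¬p3, w1
22. p2 → ¬p1, w1
23. ¬p1, w1
Accessibility: w0Rw0, w0Rw1, w1Rw1
Branch closes: p1 and ¬p1 both at w1.
Every branch closes (one shown): unsatisfiable in T, hence also in S4, S5 (every S4/S5-frame is a T-frame).

K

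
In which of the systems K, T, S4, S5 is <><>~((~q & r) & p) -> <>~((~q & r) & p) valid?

S4, S5

S4-tableau for the negation ~(<><>~((~q & r) & p) -> <>~((~q & r) & p)):
1. ~(<><>~((~q & r) & p) -> <>~((~q & r) & p)), u
2. <><>~((~q & r) & p), u
3. ~<>~((~q & r) & p), u
4. (~q & r) & p, u
5. ~q & r, u
6. p, u
7. ~q, u
8. r, u
9. <>~((~q & r) & p), v
10. (~q & r) & p, v
11. ~q & r, v
12. p, v
13. ~q, v
14. r, v
15. ~((~q & r) & p), w
16. (~q & r) & p, w
17. ~q & r, w
18. p, w
19. ~q, w
20. r, w
21. ~(~q & r), w
22. ~r, w
Accessibility: uRu, uRv, uRw, vRv, vRw, wRw
Branch closes: r and ~r both at w.
Every branch closes (one shown): valid in S4, hence also in S5 (every theorem of S4 is a theorem of S5).
T-tableau for the negation ~(<><>~((~q & r) & p) -> <>~((~q & r) & p)):
1. ~(<><>~((~q & r) & p) -> <>~((~q & r) & p)), u
2. <><>~((~q & r) & p), u
3. ~<>~((~q & r) & p), u
4. (~q & r) & p, u
5. ~q & r, u
6. p, u
7. ~q, u
8. r, u
9. <>~((~q & r) & p), v
10. (~q & r) & p, v
11. ~q & r, v
12. p, v
13. ~q, v
14. r, v
15. ~((~q & r) & p), w
16. ~p, w
Accessibility: uRu, uRv, vRv, vRw, wRw
Complete open branch: countermodel on a T-frame, so not valid in T, nor in K (the same frame is also a K-frame).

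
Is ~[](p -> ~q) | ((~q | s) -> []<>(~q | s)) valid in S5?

Tableau for the negation ~(~[](p -> ~q) | ((~q | s) -> []<>(~q | s))):
1. ~(~[](p -> ~q) | ((~q | s) -> []<>(~q | s))), 0
2. [](p -> ~q), 0   [~|-rule on 1]
3. ~((~q | s) -> []<>(~q | s)), 0   [~|-rule on 1]
4. ~q | s, 0   [~->-rule on 3]
5. ~[]<>(~q | s), 0   [~->-rule on 3]
6. p -> ~q, 0   [[]-rule on 2 via 0R0]
7. s, 0   [|-rule on 4 (branches; this branch)]
8. ~q, 0   [->-rule on 6 (branches; this branch)]
9. ~<>(~q | s), 1   [~[]-rule on 5: fresh world 1, 0R1]
10. p -> ~q, 1   [[]-rule on 2 via 0R1]
11. ~(~q | s), 0   [~<>-rule on 9 via 1R0]
12. q, 0   [~|-rule on 11]
13. ~s, 0   [~|-rule on 11]
Accessibility: 0R0, 0R1, 1R0, 1R1
Branch closes: q and ~q both at 0.
All branches of the negation close; one closing branch shown above.

Valid in S5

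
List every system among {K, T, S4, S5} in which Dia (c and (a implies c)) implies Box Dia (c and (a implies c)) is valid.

S5

S4-tableau for the negation not (Dia (c and (a implies c)) implies Box Dia (c and (a implies c))):
1. not (Dia (c and (a implies c)) implies Box Dia (c and (a implies c))), w0
2. Dia (c and (a implies c)), w0
3. not Box Dia (c and (a implies c)), w0
4. c and (a implies c), w1
5. c, w1
6. a implies c, w1
7. not Dia (c and (a implies c)), w2
8. not (c and (a implies c)), w2
9. not (a implies c), w2
10. a, w2
11. not c, w2
Accessibility: w0Rw0, w0Rw1, w0Rw2, w1Rw1, w2Rw2
Complete open branch: countermodel on an S4-frame, so not valid in S4, nor in K, T (the same frame is also a K-frame and a T-frame).
S5-tableau for the negation not (Dia (c and (a implies c)) implies Box Dia (c and (a implies c))):
1. not (Dia (c and (a implies c)) implies Box Dia (c and (a implies c))), w0
2. Dia (c and (a implies c)), w0
3. not Box Dia (c and (a implies c)), w0
4. c and (a implies c), w1
5. c, w1
6. a implies c, w1
7. not Dia (c and (a implies c)), w2
8. not (c and (a implies c)), w0
9. not (c and (a implies c)), w1
10. not (c and (a implies c)), w2
11. not (a implies c), w0
12. a, w0
13. not c, w0
14. not (a implies c), w1
15. a, w1
16. not c, w1
Accessibility: w0Rw0, w0Rw1, w0Rw2, w1Rw0, w1Rw1, w1Rw2, w2Rw0, w2Rw1, w2Rw2
Branch closes: c and not c both at w1.
Every branch closes (one shown): valid in S5.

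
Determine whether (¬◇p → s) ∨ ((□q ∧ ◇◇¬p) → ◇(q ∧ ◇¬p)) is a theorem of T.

Yes, valid

Tableau for the negation ¬((¬◇p → s) ∨ ((□q ∧ ◇◇¬p) → ◇(q ∧ ◇¬p))):
1. ¬((¬◇p → s) ∨ ((□q ∧ ◇◇¬p) → ◇(q ∧ ◇¬p))), 0
2. ¬(¬◇p → s), 0   [¬∨-rule on 1]
3. ¬((□q ∧ ◇◇¬p) → ◇(q ∧ ◇¬p)), 0   [¬∨-rule on 1]
4. ¬◇p, 0   [¬→-rule on 2]
5. ¬s, 0   [¬→-rule on 2]
6. □q ∧ ◇◇¬p, 0   [¬→-rule on 3]
7. ¬◇(q ∧ ◇¬p), 0   [¬→-rule on 3]
8. □q, 0   [∧-rule on 6]
9. ◇◇¬p, 0   [∧-rule on 6]
10. ¬p, 0   [¬◇-rule on 4 via 0R0]
11. ¬(q ∧ ◇¬p), 0   [¬◇-rule on 7 via 0R0]
12. q, 0   [□-rule on 8 via 0R0]
13. ¬◇¬p, 0   [¬∧-rule on 11 (branches; this branch)]
14. p, 0   [¬◇-rule on 13 via 0R0]
Accessibility: 0R0
Branch closes: p and ¬p both at 0.
Every branch of the negation's tableau closes; the branch above is one of them.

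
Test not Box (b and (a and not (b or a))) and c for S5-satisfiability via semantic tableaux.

Yes, satisfiable

1. not Box (b and (a and not (b or a))) and c, 0
2. not Box (b and (a and not (b or a))), 0
3. c, 0
4. not (b and (a and not (b or a))), 1
5. not (a and not (b or a)), 1
6. b or a, 1
7. a, 1
Accessibility: 0R0, 0R1, 1R0, 1R1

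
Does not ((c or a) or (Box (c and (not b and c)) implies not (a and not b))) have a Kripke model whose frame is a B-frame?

No, unsatisfiable

1. not ((c or a) or (Box (c and (not b and c)) implies not (a and not b))), u
2. not (c or a), u
3. not (Box (c and (not b and c)) implies not (a and not b)), u
4. not c, u
5. not a, u
6. Box (c and (not b and c)), u
7. a and not b, u
8. a, u
9. not b, u
Accessibility: uRu
Branch closes: a and not a both at u.
Every branch closes; the branch above is one of them.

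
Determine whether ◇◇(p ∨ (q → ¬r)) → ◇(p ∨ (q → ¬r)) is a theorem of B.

Invalid (countermodel exists)

Tableau for the negation ¬(◇◇(p ∨ (q → ¬r)) → ◇(p ∨ (q → ¬r))):
1. ¬(◇◇(p ∨ (q → ¬r)) → ◇(p ∨ (q → ¬r))), 0
2. ◇◇(p ∨ (q → ¬r)), 0   [¬→-rule on 1]
3. ¬◇(p ∨ (q → ¬r)), 0   [¬→-rule on 1]
4. ¬(p ∨ (q → ¬r)), 0   [¬◇-rule on 3 via 0R0]
5. ¬p, 0   [¬∨-rule on 4]
6. ¬(q → ¬r), 0   [¬∨-rule on 4]
7. q, 0   [¬→-rule on 6]
8. r, 0   [¬→-rule on 6]
9. ◇(p ∨ (q → ¬r)), 1   [◇-rule on 2: fresh world 1, 0R1]
10. ¬(p ∨ (q → ¬r)), 1   [¬◇-rule on 3 via 0R1]
11. ¬p, 1   [¬∨-rule on 10]
12. ¬(q → ¬r), 1   [¬∨-rule on 10]
13. q, 1   [¬→-rule on 12]
14. r, 1   [¬→-rule on 12]
15. p ∨ (q → ¬r), 2   [◇-rule on 9: fresh world 2, 1R2]
16. q → ¬r, 2   [∨-rule on 15 (branches; this branch)]
17. ¬r, 2   [→-rule on 16 (branches; this branch)]
Accessibility: 0R0, 0R1, 1R0, 1R1, 1R2, 2R1, 2R2
The negation has an open branch (countermodel exists).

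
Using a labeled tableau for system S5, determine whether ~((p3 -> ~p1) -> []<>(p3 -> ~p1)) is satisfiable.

1. ~((p3 -> ~p1) -> []<>(p3 -> ~p1)), w0
2. p3 -> ~p1, w0
3. ~[]<>(p3 -> ~p1), w0
4. ~p1, w0
5. ~<>(p3 -> ~p1), w1
6. ~(p3 -> ~p1), w0
7. p3, w0
8. p1, w0
Accessibility: w0Rw0, w0Rw1, w1Rw0, w1Rw1
Branch closes: p1 and ~p1 both at w0.
(One branch shown.) All branches close.

Unsatisfiable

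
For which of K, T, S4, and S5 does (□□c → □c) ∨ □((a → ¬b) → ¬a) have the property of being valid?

K-tableau for the negation ¬((□□c → □c) ∨ □((a → ¬b) → ¬a)):
1. ¬((□□c → □c) ∨ □((a → ¬b) → ¬a)), 0
2. ¬(□□c → □c), 0
3. ¬□((a → ¬b) → ¬a), 0
4. □□c, 0
5. ¬□c, 0
6. ¬((a → ¬b) → ¬a), 1
7. a → ¬b, 1
8. a, 1
9. □c, 1
10. ¬b, 1
11. ¬c, 2
12. □c, 2
Accessibility: 0R1, 0R2
Complete open branch: countermodel on a K-frame, so not valid in K.
T-tableau for the negation ¬((□□c → □c) ∨ □((a → ¬b) → ¬a)):
1. ¬((□□c → □c) ∨ □((a → ¬b) → ¬a)), 0
2. ¬(□□c → □c), 0
3. ¬□((a → ¬b) → ¬a), 0
4. □□c, 0
5. ¬□c, 0
6. □c, 0
7. c, 0
8. ¬((a → ¬b) → ¬a), 1
9. a → ¬b, 1
10. a, 1
11. □c, 1
12. c, 1
13. ¬b, 1
14. ¬c, 2
15. □c, 2
16. c, 2
Accessibility: 0R0, 0R1, 0R2, 1R1, 2R2
Branch closes: c and ¬c both at 2.
Every branch closes (one shown): valid in T, hence also in S4, S5 (every theorem of T is a theorem of S4 and S5).

T, S4, S5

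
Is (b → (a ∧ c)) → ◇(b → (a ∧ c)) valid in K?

Tableau for the negation ¬((b → (a ∧ c)) → ◇(b → (a ∧ c))):
1. ¬((b → (a ∧ c)) → ◇(b → (a ∧ c))), 0
2. b → (a ∧ c), 0   [¬→-rule on 1]
3. ¬◇(b → (a ∧ c)), 0   [¬→-rule on 1]
4. a ∧ c, 0   [→-rule on 2 (branches; this branch)]
5. a, 0   [∧-rule on 4]
6. c, 0   [∧-rule on 4]
The negation has an open branch (countermodel exists).

Invalid (countermodel exists)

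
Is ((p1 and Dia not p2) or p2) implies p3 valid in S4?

No, not valid

Tableau for the negation not (((p1 and Dia not p2) or p2) implies p3):
1. not (((p1 and Dia not p2) or p2) implies p3), u
2. (p1 and Dia not p2) or p2, u
3. not p3, u
4. p2, u
Accessibility: uRu
The negation has an open branch (countermodel exists).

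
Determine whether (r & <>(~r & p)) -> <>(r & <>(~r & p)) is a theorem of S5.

Yes, valid

Tableau for the negation ~((r & <>(~r & p)) -> <>(r & <>(~r & p))):
1. ~((r & <>(~r & p)) -> <>(r & <>(~r & p))), w0
2. r & <>(~r & p), w0
3. ~<>(r & <>(~r & p)), w0
4. r, w0
5. <>(~r & p), w0
6. ~(r & <>(~r & p)), w0
7. ~<>(~r & p), w0
8. ~(~r & p), w0
9. ~p, w0
10. ~r & p, w1
11. ~r, w1
12. p, w1
13. ~(r & <>(~r & p)), w1
14. ~(~r & p), w1
15. ~<>(~r & p), w1
16. ~p, w1
Accessibility: w0Rw0, w0Rw1, w1Rw0, w1Rw1
Branch closes: p and ~p both at w1.
Every branch of the negation's tableau closes; the branch above is one of them.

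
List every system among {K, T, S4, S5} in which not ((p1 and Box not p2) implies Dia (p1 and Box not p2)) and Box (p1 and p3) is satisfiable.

K-tableau for the formula:
1. not ((p1 and Box not p2) implies Dia (p1 and Box not p2)) and Box (p1 and p3), w0
2. not ((p1 and Box not p2) implies Dia (p1 and Box not p2)), w0
3. Box (p1 and p3), w0
4. p1 and Box not p2, w0
5. not Dia (p1 and Box not p2), w0
6. p1, w0
7. Box not p2, w0
Complete open branch: satisfiable in K.
T-tableau for the formula:
1. not ((p1 and Box not p2) implies Dia (p1 and Box not p2)) and Box (p1 and p3), w0
2. not ((p1 and Box not p2) implies Dia (p1 and Box not p2)), w0
3. Box (p1 and p3), w0
4. p1 and Box not p2, w0
5. not Dia (p1 and Box not p2), w0
6. p1, w0
7. Box not p2, w0
8. p1 and p3, w0
9. p3, w0
10. not (p1 and Box not p2), w0
11. not p2, w0
12. not Box not p2, w0
13. p2, w1
14. p1 and p3, w1
15. p1, w1
16. p3, w1
17. not (p1 and Box not p2), w1
18. not p2, w1
Accessibility: w0Rw0, w0Rw1, w1Rw1
Branch closes: p2 and not p2 both at w1.
Every branch closes (one shown): unsatisfiable in T, hence also in S4, S5 (every S4/S5-frame is a T-frame).

K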